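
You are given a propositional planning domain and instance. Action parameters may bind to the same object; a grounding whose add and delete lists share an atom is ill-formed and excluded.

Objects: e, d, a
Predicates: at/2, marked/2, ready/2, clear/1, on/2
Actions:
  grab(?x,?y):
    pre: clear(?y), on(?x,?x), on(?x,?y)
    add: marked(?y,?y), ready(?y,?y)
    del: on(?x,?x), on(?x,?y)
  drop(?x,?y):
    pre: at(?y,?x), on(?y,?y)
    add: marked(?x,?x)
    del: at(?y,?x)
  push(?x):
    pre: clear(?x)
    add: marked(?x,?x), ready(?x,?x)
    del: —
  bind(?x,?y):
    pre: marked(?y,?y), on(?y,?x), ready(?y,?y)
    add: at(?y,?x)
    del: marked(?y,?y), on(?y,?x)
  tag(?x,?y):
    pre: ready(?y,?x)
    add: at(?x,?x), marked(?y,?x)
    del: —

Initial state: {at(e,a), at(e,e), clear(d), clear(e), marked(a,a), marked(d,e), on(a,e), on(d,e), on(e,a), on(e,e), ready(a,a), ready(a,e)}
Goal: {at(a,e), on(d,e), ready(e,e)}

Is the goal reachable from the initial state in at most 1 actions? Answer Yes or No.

No

1. grab(e,e)  →  {at(e,a), at(e,e), clear(d), clear(e), marked(a,a), marked(d,e), marked(e,e), on(a,e), on(d,e), on(e,a), ready(a,a), ready(a,e), ready(e,e)}
2. bind(e,a)  →  {at(a,e), at(e,a), at(e,e), clear(d), clear(e), marked(d,e), marked(e,e), on(d,e), on(e,a), ready(a,a), ready(a,e), ready(e,e)}
optimal plan length = 2; 2 > 1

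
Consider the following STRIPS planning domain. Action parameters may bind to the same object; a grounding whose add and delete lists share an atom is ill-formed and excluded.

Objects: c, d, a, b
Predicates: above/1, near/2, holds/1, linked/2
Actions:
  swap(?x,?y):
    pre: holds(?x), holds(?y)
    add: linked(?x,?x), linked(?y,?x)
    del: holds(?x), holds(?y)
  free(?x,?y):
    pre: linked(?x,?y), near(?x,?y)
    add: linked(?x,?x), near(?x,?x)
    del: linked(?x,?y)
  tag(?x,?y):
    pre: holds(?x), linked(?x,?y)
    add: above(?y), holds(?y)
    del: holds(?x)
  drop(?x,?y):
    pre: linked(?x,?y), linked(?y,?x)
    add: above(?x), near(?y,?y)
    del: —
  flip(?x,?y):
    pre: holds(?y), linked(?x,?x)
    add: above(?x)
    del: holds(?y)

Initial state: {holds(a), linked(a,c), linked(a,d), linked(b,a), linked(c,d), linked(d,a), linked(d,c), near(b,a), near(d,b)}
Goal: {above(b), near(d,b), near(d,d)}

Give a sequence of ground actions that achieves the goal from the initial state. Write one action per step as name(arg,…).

1. free(b,a)  →  {holds(a), linked(a,c), linked(a,d), linked(b,b), linked(c,d), linked(d,a), linked(d,c), near(b,a), near(b,b), near(d,b)}
2. drop(c,d)  →  {above(c), holds(a), linked(a,c), linked(a,d), linked(b,b), linked(c,d), linked(d,a), linked(d,c), near(b,a), near(b,b), near(d,b), near(d,d)}
3. drop(b,b)  →  {above(b), above(c), holds(a), linked(a,c), linked(a,d), linked(b,b), linked(c,d), linked(d,a), linked(d,c), near(b,a), near(b,b), near(d,b), near(d,d)}

free(b,a); drop(c,d); drop(b,b)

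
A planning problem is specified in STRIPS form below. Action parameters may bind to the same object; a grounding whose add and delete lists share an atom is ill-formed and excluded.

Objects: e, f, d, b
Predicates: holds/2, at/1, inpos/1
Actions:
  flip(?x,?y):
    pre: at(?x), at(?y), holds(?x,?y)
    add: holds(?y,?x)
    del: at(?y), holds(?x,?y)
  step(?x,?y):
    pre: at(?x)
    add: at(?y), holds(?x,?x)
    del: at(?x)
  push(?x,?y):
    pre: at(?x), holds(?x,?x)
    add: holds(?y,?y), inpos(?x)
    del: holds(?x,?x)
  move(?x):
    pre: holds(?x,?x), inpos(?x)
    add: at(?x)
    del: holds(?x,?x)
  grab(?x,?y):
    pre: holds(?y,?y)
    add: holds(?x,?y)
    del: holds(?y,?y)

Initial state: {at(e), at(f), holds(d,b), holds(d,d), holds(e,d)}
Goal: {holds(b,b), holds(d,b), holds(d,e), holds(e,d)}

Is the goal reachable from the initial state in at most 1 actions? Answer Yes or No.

No

1. step(e,d)  →  {at(d), at(f), holds(d,b), holds(d,d), holds(e,d), holds(e,e)}
2. push(d,b)  →  {at(d), at(f), holds(b,b), holds(d,b), holds(e,d), holds(e,e), inpos(d)}
3. grab(d,e)  →  {at(d), at(f), holds(b,b), holds(d,b), holds(d,e), holds(e,d), inpos(d)}
optimal plan length = 3; 3 > 1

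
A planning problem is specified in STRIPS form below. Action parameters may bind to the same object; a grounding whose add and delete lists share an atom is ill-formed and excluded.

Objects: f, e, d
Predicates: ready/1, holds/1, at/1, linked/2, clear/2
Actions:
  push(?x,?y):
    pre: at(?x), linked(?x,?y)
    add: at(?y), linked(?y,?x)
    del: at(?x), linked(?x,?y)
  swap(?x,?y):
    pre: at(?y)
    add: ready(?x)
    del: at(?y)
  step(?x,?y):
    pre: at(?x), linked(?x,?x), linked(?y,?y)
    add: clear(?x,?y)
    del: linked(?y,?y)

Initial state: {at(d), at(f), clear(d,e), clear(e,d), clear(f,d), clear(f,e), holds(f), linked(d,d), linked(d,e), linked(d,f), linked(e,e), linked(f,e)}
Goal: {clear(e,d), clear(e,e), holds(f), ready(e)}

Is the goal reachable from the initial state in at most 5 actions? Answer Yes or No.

Yes

1. push(f,e)  →  {at(d), at(e), clear(d,e), clear(e,d), clear(f,d), clear(f,e), holds(f), linked(d,d), linked(d,e), linked(d,f), linked(e,e), linked(e,f)}
2. swap(e,d)  →  {at(e), clear(d,e), clear(e,d), clear(f,d), clear(f,e), holds(f), linked(d,d), linked(d,e), linked(d,f), linked(e,e), linked(e,f), ready(e)}
3. step(e,e)  →  {at(e), clear(d,e), clear(e,d), clear(e,e), clear(f,d), clear(f,e), holds(f), linked(d,d), linked(d,e), linked(d,f), linked(e,f), ready(e)}
optimal plan length = 3; 3 ≤ 5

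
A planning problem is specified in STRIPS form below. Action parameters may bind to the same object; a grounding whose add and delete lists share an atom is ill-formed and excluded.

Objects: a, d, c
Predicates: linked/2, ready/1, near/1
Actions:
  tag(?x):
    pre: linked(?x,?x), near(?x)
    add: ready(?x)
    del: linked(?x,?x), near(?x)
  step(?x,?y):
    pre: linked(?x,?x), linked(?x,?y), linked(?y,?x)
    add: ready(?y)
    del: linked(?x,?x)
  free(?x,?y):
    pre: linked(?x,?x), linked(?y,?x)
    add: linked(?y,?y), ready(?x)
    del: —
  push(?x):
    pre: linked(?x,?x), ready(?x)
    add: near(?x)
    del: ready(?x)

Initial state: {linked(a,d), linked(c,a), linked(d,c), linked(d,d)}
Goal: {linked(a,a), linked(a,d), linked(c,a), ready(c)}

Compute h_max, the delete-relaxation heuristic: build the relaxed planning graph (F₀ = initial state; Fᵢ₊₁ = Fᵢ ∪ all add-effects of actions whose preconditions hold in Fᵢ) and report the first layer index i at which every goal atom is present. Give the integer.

F0 = init (4 atoms)
F1 = F0 ∪ {linked(a,a), ready(d)}  (6 atoms)
F2 = F1 ∪ {linked(c,c), near(d), ready(a)}  (9 atoms)
F3 = F2 ∪ {near(a), ready(c)}  (11 atoms)
goal ⊆ F3  ⇒  h_max = 3

3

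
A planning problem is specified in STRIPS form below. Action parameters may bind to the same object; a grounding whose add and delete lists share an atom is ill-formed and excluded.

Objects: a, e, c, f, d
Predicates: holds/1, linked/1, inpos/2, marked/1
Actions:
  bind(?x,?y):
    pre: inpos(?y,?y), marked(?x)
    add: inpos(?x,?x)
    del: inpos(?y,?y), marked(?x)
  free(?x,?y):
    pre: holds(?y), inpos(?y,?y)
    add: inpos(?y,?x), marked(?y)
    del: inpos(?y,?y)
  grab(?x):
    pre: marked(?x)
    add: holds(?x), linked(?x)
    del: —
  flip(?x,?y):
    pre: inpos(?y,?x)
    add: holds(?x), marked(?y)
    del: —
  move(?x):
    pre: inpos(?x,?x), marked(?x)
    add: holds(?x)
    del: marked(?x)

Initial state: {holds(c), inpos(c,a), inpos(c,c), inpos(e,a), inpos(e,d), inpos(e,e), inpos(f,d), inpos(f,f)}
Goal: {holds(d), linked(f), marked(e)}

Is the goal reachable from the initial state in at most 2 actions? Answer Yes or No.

No

1. flip(a,e)  →  {holds(a), holds(c), inpos(c,a), inpos(c,c), inpos(e,a), inpos(e,d), inpos(e,e), inpos(f,d), inpos(f,f), marked(e)}
2. flip(d,f)  →  {holds(a), holds(c), holds(d), inpos(c,a), inpos(c,c), inpos(e,a), inpos(e,d), inpos(e,e), inpos(f,d), inpos(f,f), marked(e), marked(f)}
3. grab(f)  →  {holds(a), holds(c), holds(d), holds(f), inpos(c,a), inpos(c,c), inpos(e,a), inpos(e,d), inpos(e,e), inpos(f,d), inpos(f,f), linked(f), marked(e), marked(f)}
optimal plan length = 3; 3 > 2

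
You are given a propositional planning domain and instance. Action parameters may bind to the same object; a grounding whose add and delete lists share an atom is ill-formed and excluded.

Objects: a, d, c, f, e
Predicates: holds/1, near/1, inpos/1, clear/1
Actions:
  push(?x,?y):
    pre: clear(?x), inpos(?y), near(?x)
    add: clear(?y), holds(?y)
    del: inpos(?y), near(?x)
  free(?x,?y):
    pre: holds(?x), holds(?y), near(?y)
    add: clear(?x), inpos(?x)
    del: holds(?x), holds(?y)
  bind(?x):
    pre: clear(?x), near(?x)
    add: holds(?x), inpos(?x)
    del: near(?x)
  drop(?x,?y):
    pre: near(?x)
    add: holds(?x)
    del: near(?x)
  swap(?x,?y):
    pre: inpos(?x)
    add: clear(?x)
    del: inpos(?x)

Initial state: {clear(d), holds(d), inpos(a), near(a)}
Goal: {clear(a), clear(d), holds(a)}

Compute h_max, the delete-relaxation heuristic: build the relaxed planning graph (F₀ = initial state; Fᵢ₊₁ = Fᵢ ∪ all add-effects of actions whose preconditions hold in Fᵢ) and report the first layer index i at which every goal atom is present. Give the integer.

1

F0 = init (4 atoms)
F1 = F0 ∪ {clear(a), holds(a)}  (6 atoms)
goal ⊆ F1  ⇒  h_max = 1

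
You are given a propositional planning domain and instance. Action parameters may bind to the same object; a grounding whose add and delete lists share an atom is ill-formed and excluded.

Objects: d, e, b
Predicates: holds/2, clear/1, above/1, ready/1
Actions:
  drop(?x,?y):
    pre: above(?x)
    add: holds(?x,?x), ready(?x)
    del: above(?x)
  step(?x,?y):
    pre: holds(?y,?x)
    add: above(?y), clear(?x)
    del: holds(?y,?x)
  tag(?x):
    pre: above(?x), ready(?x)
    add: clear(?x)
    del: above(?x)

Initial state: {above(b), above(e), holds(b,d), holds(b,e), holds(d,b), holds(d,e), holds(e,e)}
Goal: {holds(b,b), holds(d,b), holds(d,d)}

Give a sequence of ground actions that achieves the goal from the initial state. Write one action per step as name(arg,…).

drop(b,d); step(e,d); drop(d,d)

1. drop(b,d)  →  {above(e), holds(b,b), holds(b,d), holds(b,e), holds(d,b), holds(d,e), holds(e,e), ready(b)}
2. step(e,d)  →  {above(d), above(e), clear(e), holds(b,b), holds(b,d), holds(b,e), holds(d,b), holds(e,e), ready(b)}
3. drop(d,d)  →  {above(e), clear(e), holds(b,b), holds(b,d), holds(b,e), holds(d,b), holds(d,d), holds(e,e), ready(b), ready(d)}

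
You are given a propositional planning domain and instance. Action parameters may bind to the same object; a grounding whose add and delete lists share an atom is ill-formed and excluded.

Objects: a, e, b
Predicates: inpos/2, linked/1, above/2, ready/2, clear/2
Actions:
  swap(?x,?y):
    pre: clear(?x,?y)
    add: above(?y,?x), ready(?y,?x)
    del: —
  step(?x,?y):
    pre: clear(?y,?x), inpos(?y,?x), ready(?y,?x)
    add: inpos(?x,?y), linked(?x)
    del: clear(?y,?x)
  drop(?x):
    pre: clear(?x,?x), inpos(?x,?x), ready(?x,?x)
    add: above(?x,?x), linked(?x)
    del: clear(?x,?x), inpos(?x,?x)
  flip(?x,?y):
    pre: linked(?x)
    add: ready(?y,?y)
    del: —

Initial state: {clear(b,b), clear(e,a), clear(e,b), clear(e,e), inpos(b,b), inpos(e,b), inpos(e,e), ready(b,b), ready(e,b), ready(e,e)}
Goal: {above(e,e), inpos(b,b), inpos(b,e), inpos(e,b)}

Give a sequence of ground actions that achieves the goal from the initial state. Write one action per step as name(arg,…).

1. swap(e,e)  →  {above(e,e), clear(b,b), clear(e,a), clear(e,b), clear(e,e), inpos(b,b), inpos(e,b), inpos(e,e), ready(b,b), ready(e,b), ready(e,e)}
2. step(b,e)  →  {above(e,e), clear(b,b), clear(e,a), clear(e,e), inpos(b,b), inpos(b,e), inpos(e,b), inpos(e,e), linked(b), ready(b,b), ready(e,b), ready(e,e)}

swap(e,e); step(b,e)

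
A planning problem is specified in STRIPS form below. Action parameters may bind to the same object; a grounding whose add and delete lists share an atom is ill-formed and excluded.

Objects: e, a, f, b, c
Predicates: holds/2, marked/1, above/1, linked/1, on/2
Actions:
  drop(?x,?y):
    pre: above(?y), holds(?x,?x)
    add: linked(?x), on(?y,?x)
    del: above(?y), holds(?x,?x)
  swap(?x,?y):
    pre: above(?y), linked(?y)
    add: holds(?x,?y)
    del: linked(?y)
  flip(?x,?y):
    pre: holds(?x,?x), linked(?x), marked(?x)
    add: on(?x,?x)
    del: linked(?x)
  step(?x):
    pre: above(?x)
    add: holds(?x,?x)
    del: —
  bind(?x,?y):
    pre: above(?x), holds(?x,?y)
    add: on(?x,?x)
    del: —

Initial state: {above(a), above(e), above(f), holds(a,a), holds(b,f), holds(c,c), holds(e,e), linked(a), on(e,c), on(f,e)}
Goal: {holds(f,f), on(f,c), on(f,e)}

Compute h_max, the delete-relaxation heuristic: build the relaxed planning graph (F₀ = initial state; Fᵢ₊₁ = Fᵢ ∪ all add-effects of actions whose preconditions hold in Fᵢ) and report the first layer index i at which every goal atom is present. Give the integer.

1

F0 = init (10 atoms)
F1 = F0 ∪ {holds(b,a), holds(c,a), holds(e,a), holds(f,a), holds(f,f), linked(c), linked(e), on(a,a), on(a,c), on(a,e), on(e,a), on(e,e), on(f,a), on(f,c)}  (24 atoms)
goal ⊆ F1  ⇒  h_max = 1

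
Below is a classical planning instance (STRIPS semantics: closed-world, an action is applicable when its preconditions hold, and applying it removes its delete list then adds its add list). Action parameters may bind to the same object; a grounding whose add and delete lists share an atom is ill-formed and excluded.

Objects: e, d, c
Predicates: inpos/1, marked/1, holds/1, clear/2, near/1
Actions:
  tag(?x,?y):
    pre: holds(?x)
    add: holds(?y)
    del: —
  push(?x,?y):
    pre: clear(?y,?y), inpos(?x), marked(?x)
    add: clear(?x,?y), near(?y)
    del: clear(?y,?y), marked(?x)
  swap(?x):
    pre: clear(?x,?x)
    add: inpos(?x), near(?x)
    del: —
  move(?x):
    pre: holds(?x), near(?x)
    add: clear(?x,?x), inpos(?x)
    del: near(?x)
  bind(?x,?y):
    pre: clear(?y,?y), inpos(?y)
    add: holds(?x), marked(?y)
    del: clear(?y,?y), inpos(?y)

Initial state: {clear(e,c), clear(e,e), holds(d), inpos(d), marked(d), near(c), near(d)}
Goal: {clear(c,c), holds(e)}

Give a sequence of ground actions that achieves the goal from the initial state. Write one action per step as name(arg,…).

tag(d,e); tag(e,c); move(c)

1. tag(d,e)  →  {clear(e,c), clear(e,e), holds(d), holds(e), inpos(d), marked(d), near(c), near(d)}
2. tag(e,c)  →  {clear(e,c), clear(e,e), holds(c), holds(d), holds(e), inpos(d), marked(d), near(c), near(d)}
3. move(c)  →  {clear(c,c), clear(e,c), clear(e,e), holds(c), holds(d), holds(e), inpos(c), inpos(d), marked(d), near(d)}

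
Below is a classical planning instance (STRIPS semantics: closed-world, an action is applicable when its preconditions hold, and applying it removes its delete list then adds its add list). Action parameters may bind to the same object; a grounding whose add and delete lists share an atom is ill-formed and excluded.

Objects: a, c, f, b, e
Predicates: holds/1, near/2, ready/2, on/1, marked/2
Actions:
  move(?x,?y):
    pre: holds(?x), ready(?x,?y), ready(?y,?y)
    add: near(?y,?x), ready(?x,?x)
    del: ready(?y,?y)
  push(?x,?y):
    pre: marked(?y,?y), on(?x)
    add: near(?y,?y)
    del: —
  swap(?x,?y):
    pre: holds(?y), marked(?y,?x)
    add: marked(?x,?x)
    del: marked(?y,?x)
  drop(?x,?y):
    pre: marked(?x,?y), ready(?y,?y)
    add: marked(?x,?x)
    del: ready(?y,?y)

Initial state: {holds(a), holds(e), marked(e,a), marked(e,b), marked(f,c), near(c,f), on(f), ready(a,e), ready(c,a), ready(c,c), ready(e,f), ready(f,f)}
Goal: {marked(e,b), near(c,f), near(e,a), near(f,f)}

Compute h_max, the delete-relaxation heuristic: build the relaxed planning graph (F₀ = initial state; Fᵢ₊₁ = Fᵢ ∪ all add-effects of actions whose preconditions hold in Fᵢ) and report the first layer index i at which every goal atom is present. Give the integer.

F0 = init (12 atoms)
F1 = F0 ∪ {marked(a,a), marked(b,b), marked(f,f), near(f,e), ready(e,e)}  (17 atoms)
F2 = F1 ∪ {near(a,a), near(b,b), near(e,a), near(f,f), ready(a,a)}  (22 atoms)
goal ⊆ F2  ⇒  h_max = 2

2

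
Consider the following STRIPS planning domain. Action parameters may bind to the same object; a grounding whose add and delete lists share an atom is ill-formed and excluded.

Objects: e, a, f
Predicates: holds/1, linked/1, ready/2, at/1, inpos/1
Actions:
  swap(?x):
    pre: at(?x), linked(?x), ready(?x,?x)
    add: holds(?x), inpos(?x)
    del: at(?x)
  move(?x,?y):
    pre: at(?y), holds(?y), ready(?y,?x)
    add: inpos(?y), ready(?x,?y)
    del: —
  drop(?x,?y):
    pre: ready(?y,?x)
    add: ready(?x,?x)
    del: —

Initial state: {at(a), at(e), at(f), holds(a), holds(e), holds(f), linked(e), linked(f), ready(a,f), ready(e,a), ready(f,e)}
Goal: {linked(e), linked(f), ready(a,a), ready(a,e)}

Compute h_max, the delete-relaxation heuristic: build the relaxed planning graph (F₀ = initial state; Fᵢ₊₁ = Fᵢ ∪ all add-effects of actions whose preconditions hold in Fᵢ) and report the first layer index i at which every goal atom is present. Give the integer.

F0 = init (11 atoms)
F1 = F0 ∪ {inpos(a), inpos(e), inpos(f), ready(a,a), ready(a,e), ready(e,e), ready(e,f), ready(f,a), ready(f,f)}  (20 atoms)
goal ⊆ F1  ⇒  h_max = 1

1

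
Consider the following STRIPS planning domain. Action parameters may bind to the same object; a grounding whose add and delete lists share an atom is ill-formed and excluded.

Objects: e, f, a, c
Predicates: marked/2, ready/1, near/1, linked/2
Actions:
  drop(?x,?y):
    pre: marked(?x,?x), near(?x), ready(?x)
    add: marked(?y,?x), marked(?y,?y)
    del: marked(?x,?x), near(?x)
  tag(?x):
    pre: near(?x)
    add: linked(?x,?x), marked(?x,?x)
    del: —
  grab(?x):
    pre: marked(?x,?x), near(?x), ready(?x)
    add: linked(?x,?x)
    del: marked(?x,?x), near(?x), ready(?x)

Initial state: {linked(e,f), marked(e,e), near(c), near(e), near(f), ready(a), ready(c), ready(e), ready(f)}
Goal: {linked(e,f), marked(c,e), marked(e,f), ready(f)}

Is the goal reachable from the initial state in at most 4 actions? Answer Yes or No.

Yes

1. drop(e,c)  →  {linked(e,f), marked(c,c), marked(c,e), near(c), near(f), ready(a), ready(c), ready(e), ready(f)}
2. drop(c,f)  →  {linked(e,f), marked(c,e), marked(f,c), marked(f,f), near(f), ready(a), ready(c), ready(e), ready(f)}
3. drop(f,e)  →  {linked(e,f), marked(c,e), marked(e,e), marked(e,f), marked(f,c), ready(a), ready(c), ready(e), ready(f)}
optimal plan length = 3; 3 ≤ 4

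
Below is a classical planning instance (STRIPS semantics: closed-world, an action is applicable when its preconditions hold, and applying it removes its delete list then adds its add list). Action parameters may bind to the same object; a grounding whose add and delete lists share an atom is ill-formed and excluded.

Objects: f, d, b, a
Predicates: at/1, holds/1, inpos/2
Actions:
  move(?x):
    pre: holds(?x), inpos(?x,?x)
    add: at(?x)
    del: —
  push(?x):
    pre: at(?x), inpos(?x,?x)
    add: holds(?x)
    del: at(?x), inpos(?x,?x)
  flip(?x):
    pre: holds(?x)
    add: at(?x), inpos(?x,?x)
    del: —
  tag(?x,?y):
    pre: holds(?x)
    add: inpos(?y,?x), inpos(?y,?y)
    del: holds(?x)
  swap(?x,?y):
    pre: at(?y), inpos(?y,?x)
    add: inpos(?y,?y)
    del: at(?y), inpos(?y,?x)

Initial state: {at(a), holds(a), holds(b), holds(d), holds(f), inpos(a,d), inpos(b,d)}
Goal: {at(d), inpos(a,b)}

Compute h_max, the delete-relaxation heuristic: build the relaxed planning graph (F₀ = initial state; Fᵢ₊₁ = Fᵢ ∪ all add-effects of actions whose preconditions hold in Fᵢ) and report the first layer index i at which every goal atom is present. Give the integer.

F0 = init (7 atoms)
F1 = F0 ∪ {at(b), at(d), at(f), inpos(a,a), inpos(a,b), inpos(a,f), inpos(b,a), inpos(b,b), inpos(b,f), inpos(d,a), inpos(d,b), inpos(d,d), inpos(d,f), inpos(f,a), inpos(f,b), inpos(f,d), inpos(f,f)}  (24 atoms)
goal ⊆ F1  ⇒  h_max = 1

1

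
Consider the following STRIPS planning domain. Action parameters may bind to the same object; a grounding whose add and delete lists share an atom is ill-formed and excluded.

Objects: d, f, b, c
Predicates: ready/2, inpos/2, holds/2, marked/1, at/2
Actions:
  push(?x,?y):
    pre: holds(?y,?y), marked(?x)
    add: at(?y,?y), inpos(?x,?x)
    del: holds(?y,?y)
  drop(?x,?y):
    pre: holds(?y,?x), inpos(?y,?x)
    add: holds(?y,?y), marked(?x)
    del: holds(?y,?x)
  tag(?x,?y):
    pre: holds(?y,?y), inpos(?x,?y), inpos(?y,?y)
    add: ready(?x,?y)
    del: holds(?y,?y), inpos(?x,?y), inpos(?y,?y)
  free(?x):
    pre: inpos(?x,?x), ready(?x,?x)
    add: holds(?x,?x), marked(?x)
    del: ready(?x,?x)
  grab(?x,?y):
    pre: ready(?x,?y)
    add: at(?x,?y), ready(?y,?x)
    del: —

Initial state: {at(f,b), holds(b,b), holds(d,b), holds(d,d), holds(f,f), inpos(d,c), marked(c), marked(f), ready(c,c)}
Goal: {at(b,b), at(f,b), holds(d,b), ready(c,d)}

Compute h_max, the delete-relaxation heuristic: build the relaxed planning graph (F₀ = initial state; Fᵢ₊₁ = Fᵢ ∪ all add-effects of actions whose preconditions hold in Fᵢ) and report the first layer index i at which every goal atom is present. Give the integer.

4

F0 = init (9 atoms)
F1 = F0 ∪ {at(b,b), at(c,c), at(d,d), at(f,f), inpos(c,c), inpos(f,f)}  (15 atoms)
F2 = F1 ∪ {holds(c,c), ready(f,f)}  (17 atoms)
F3 = F2 ∪ {ready(d,c)}  (18 atoms)
F4 = F3 ∪ {at(d,c), ready(c,d)}  (20 atoms)
goal ⊆ F4  ⇒  h_max = 4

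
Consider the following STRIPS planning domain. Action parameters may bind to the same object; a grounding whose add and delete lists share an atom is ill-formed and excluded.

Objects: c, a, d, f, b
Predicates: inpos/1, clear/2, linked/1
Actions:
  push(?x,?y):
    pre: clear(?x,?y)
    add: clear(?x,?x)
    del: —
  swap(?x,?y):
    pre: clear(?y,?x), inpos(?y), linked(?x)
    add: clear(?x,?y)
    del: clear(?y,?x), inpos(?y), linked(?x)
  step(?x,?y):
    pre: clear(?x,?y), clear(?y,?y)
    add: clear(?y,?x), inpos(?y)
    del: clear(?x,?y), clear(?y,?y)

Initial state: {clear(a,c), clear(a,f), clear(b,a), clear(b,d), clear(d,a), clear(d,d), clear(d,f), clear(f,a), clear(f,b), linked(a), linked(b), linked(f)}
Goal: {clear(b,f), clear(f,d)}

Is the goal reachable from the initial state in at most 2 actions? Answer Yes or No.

1. push(f,a)  →  {clear(a,c), clear(a,f), clear(b,a), clear(b,d), clear(d,a), clear(d,d), clear(d,f), clear(f,a), clear(f,b), clear(f,f), linked(a), linked(b), linked(f)}
2. step(d,f)  →  {clear(a,c), clear(a,f), clear(b,a), clear(b,d), clear(d,a), clear(d,d), clear(f,a), clear(f,b), clear(f,d), inpos(f), linked(a), linked(b), linked(f)}
3. swap(b,f)  →  {clear(a,c), clear(a,f), clear(b,a), clear(b,d), clear(b,f), clear(d,a), clear(d,d), clear(f,a), clear(f,d), linked(a), linked(f)}
optimal plan length = 3; 3 > 2

No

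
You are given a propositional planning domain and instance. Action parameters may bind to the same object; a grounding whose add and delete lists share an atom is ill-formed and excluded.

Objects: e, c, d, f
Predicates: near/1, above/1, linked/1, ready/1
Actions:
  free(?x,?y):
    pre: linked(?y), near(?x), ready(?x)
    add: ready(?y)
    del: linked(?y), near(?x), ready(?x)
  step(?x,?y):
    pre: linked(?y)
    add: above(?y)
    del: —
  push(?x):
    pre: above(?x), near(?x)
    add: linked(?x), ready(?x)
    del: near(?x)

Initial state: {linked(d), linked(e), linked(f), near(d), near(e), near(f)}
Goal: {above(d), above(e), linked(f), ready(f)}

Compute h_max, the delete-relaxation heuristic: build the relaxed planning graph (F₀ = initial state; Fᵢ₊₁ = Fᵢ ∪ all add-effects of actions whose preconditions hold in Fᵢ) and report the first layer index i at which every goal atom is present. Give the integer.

F0 = init (6 atoms)
F1 = F0 ∪ {above(d), above(e), above(f)}  (9 atoms)
F2 = F1 ∪ {ready(d), ready(e), ready(f)}  (12 atoms)
goal ⊆ F2  ⇒  h_max = 2

2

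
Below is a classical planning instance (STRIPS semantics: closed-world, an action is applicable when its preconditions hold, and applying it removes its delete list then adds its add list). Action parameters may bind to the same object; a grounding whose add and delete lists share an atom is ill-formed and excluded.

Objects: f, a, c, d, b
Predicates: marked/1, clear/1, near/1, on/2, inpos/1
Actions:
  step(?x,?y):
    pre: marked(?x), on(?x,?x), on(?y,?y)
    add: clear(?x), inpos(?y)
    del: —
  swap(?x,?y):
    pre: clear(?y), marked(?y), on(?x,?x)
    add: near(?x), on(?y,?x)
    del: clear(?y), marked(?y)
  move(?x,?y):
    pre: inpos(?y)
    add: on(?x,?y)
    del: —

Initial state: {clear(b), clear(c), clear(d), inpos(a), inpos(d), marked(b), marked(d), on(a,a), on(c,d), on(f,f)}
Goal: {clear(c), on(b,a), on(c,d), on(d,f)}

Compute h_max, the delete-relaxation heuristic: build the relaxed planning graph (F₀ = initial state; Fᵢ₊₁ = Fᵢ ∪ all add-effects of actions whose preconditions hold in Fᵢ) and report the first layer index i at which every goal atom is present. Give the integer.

F0 = init (10 atoms)
F1 = F0 ∪ {near(a), near(f), on(a,d), on(b,a), on(b,d), on(b,f), on(c,a), on(d,a), on(d,d), on(d,f), on(f,a), on(f,d)}  (22 atoms)
goal ⊆ F1  ⇒  h_max = 1

1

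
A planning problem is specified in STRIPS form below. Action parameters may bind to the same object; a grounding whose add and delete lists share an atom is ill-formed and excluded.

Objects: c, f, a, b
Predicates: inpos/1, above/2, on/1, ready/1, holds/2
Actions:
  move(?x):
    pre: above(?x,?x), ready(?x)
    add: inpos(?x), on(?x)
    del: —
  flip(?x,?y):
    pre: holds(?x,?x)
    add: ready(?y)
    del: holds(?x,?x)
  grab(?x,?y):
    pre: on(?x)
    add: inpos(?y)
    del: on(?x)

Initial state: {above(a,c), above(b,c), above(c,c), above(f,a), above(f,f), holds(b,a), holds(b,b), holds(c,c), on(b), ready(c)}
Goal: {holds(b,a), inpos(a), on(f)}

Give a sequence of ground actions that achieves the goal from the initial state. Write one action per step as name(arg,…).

flip(c,f); move(f); grab(b,a)

1. flip(c,f)  →  {above(a,c), above(b,c), above(c,c), above(f,a), above(f,f), holds(b,a), holds(b,b), on(b), ready(c), ready(f)}
2. move(f)  →  {above(a,c), above(b,c), above(c,c), above(f,a), above(f,f), holds(b,a), holds(b,b), inpos(f), on(b), on(f), ready(c), ready(f)}
3. grab(b,a)  →  {above(a,c), above(b,c), above(c,c), above(f,a), above(f,f), holds(b,a), holds(b,b), inpos(a), inpos(f), on(f), ready(c), ready(f)}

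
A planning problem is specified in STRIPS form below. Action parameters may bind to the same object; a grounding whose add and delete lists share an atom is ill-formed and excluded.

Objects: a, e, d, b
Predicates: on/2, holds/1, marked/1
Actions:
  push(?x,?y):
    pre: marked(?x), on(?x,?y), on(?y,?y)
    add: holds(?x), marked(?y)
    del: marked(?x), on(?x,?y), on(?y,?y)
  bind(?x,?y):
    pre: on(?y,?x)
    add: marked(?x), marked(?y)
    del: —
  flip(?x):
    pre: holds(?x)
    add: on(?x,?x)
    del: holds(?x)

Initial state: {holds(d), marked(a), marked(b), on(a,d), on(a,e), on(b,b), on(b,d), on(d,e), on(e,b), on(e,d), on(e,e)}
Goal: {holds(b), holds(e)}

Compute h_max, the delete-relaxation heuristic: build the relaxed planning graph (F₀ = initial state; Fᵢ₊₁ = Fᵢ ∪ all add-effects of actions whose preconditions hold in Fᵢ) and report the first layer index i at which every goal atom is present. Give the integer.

2

F0 = init (11 atoms)
F1 = F0 ∪ {holds(a), marked(d), marked(e), on(d,d)}  (15 atoms)
F2 = F1 ∪ {holds(b), holds(e), on(a,a)}  (18 atoms)
goal ⊆ F2  ⇒  h_max = 2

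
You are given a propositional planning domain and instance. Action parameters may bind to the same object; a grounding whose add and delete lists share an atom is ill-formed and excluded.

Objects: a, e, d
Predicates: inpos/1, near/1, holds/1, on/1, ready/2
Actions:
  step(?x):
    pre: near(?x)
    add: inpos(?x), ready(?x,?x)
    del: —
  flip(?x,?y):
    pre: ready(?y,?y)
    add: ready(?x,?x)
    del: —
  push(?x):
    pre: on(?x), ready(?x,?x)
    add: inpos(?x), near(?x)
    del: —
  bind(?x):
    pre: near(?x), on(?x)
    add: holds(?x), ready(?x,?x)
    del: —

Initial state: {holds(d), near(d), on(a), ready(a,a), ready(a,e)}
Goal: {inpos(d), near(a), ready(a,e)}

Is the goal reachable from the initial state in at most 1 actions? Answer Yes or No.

No

1. step(d)  →  {holds(d), inpos(d), near(d), on(a), ready(a,a), ready(a,e), ready(d,d)}
2. push(a)  →  {holds(d), inpos(a), inpos(d), near(a), near(d), on(a), ready(a,a), ready(a,e), ready(d,d)}
optimal plan length = 2; 2 > 1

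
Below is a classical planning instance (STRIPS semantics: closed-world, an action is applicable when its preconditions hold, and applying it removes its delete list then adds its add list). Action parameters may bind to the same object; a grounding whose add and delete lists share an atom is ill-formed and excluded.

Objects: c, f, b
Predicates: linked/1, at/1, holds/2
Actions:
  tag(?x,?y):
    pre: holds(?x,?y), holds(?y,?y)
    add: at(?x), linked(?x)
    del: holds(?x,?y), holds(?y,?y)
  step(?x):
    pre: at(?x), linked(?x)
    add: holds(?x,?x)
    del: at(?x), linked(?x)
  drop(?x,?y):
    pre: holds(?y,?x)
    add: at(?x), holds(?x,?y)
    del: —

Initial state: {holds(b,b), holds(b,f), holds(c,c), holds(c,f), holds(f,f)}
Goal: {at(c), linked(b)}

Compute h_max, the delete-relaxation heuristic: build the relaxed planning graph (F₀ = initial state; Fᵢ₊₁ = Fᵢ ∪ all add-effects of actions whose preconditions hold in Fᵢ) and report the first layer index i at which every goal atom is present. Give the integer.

1

F0 = init (5 atoms)
F1 = F0 ∪ {at(b), at(c), at(f), holds(f,b), holds(f,c), linked(b), linked(c), linked(f)}  (13 atoms)
goal ⊆ F1  ⇒  h_max = 1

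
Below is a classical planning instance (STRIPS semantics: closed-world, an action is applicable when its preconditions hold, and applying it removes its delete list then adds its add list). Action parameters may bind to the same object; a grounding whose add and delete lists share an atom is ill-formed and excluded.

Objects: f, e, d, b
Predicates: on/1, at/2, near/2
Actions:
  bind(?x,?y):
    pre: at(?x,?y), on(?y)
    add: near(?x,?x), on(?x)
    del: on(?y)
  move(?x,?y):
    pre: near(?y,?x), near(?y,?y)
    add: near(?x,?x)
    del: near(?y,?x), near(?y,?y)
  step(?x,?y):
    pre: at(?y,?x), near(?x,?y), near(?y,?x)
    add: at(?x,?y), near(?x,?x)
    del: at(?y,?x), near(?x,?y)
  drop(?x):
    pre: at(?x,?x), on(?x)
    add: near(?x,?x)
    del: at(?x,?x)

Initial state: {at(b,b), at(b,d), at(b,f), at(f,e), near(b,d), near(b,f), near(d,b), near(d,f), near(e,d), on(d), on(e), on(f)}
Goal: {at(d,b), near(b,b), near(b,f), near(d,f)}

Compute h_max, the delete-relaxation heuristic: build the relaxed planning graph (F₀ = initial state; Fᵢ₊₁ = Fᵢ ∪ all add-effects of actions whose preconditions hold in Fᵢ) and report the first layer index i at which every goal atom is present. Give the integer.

F0 = init (12 atoms)
F1 = F0 ∪ {at(d,b), near(b,b), near(d,d), near(f,f), on(b)}  (17 atoms)
goal ⊆ F1  ⇒  h_max = 1

1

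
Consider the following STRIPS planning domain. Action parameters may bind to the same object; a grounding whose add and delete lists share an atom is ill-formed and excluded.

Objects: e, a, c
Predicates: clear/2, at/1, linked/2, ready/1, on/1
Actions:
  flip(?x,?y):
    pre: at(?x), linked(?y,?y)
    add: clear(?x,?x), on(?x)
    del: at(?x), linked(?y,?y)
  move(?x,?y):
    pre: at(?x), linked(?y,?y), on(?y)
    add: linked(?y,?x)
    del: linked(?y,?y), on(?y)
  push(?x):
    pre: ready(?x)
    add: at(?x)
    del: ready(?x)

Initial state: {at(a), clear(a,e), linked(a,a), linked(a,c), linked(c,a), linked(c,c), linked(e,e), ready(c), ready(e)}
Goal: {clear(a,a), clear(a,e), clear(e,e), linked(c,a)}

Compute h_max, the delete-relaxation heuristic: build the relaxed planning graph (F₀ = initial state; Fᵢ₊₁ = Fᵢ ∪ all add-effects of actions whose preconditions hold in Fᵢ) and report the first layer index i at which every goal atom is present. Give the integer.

2

F0 = init (9 atoms)
F1 = F0 ∪ {at(c), at(e), clear(a,a), on(a)}  (13 atoms)
F2 = F1 ∪ {clear(c,c), clear(e,e), linked(a,e), on(c), on(e)}  (18 atoms)
goal ⊆ F2  ⇒  h_max = 2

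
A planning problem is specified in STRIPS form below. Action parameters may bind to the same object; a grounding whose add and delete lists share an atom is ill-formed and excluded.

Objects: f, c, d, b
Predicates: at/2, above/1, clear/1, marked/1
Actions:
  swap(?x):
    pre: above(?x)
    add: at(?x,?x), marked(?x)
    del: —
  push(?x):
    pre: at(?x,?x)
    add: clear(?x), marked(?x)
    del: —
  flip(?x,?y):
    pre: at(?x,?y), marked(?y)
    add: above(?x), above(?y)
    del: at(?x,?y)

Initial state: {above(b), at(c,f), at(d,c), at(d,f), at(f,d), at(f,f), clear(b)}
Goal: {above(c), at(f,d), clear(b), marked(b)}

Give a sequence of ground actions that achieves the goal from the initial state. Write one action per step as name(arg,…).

1. swap(b)  →  {above(b), at(b,b), at(c,f), at(d,c), at(d,f), at(f,d), at(f,f), clear(b), marked(b)}
2. push(f)  →  {above(b), at(b,b), at(c,f), at(d,c), at(d,f), at(f,d), at(f,f), clear(b), clear(f), marked(b), marked(f)}
3. flip(c,f)  →  {above(b), above(c), above(f), at(b,b), at(d,c), at(d,f), at(f,d), at(f,f), clear(b), clear(f), marked(b), marked(f)}

swap(b); push(f); flip(c,f)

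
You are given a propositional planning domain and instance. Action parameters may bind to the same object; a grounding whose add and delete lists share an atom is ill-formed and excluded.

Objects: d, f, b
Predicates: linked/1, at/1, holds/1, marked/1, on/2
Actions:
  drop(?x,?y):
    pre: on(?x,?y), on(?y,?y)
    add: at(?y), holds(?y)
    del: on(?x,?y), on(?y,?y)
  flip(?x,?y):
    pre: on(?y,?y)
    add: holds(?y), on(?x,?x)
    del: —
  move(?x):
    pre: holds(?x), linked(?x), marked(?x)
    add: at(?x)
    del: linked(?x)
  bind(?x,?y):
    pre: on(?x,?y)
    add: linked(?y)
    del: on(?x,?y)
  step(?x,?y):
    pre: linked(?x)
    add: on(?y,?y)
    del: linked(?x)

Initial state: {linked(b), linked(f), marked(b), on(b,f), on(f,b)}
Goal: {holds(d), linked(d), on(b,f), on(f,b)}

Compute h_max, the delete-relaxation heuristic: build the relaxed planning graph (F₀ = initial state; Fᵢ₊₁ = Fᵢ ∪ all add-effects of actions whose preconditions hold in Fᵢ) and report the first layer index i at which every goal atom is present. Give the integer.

F0 = init (5 atoms)
F1 = F0 ∪ {on(b,b), on(d,d), on(f,f)}  (8 atoms)
F2 = F1 ∪ {at(b), at(d), at(f), holds(b), holds(d), holds(f), linked(d)}  (15 atoms)
goal ⊆ F2  ⇒  h_max = 2

2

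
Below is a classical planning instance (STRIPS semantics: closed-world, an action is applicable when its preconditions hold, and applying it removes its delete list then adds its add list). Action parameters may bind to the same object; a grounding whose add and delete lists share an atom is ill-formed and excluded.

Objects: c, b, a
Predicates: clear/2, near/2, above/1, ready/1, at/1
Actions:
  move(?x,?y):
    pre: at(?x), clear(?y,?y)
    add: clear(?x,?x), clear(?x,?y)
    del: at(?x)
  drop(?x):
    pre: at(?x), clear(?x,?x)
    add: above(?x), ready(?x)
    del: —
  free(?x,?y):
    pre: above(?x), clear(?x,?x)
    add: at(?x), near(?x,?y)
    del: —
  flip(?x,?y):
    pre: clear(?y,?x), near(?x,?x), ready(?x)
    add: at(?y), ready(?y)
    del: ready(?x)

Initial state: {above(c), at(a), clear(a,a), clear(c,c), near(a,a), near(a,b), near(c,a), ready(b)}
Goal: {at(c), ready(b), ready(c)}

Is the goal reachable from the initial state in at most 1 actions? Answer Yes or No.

No

1. free(c,c)  →  {above(c), at(a), at(c), clear(a,a), clear(c,c), near(a,a), near(a,b), near(c,a), near(c,c), ready(b)}
2. drop(c)  →  {above(c), at(a), at(c), clear(a,a), clear(c,c), near(a,a), near(a,b), near(c,a), near(c,c), ready(b), ready(c)}
optimal plan length = 2; 2 > 1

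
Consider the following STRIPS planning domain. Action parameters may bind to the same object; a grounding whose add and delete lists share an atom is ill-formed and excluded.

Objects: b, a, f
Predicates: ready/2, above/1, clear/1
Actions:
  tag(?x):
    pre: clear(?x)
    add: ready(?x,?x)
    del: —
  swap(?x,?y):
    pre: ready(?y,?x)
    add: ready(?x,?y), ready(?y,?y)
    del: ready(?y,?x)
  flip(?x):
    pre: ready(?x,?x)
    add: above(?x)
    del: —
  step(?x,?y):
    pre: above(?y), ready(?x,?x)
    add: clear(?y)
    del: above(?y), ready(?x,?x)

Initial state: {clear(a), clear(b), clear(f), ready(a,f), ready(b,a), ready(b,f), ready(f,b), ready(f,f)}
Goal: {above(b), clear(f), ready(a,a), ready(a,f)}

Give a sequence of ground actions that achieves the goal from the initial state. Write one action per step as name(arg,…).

1. tag(b)  →  {clear(a), clear(b), clear(f), ready(a,f), ready(b,a), ready(b,b), ready(b,f), ready(f,b), ready(f,f)}
2. tag(a)  →  {clear(a), clear(b), clear(f), ready(a,a), ready(a,f), ready(b,a), ready(b,b), ready(b,f), ready(f,b), ready(f,f)}
3. flip(b)  →  {above(b), clear(a), clear(b), clear(f), ready(a,a), ready(a,f), ready(b,a), ready(b,b), ready(b,f), ready(f,b), ready(f,f)}

tag(b); tag(a); flip(b)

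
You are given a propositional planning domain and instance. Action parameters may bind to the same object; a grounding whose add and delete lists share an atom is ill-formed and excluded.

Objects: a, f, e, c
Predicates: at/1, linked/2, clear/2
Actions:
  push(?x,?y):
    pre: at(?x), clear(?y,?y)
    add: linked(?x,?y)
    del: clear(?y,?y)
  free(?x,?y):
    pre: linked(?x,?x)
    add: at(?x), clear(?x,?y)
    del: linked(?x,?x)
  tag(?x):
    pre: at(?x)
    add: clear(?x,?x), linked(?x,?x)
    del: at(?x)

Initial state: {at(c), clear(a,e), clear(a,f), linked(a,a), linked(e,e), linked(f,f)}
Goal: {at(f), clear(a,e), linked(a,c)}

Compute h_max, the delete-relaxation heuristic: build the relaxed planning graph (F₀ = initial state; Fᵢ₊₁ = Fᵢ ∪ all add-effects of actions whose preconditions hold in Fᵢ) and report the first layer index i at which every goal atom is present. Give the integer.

F0 = init (6 atoms)
F1 = F0 ∪ {at(a), at(e), at(f), clear(a,a), clear(a,c), clear(c,c), clear(e,a), clear(e,c), clear(e,e), clear(e,f), clear(f,a), clear(f,c), clear(f,e), clear(f,f), linked(c,c)}  (21 atoms)
F2 = F1 ∪ {clear(c,a), clear(c,e), clear(c,f), linked(a,c), linked(a,e), linked(a,f), linked(c,a), linked(c,e), linked(c,f), linked(e,a), linked(e,c), linked(e,f), linked(f,a), linked(f,c), linked(f,e)}  (36 atoms)
goal ⊆ F2  ⇒  h_max = 2

2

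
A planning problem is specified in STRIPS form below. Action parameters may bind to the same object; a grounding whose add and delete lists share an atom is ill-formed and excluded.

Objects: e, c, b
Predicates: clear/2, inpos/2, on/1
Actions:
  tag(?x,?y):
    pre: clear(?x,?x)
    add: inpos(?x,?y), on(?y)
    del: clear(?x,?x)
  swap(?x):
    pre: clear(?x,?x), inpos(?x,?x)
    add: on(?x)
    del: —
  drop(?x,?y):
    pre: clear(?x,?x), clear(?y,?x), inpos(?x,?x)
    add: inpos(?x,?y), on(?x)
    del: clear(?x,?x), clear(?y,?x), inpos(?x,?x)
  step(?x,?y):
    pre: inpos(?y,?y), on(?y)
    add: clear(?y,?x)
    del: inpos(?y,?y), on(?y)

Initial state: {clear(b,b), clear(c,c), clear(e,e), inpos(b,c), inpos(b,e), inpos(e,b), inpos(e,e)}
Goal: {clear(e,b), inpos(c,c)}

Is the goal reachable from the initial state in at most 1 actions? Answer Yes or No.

1. tag(e,e)  →  {clear(b,b), clear(c,c), inpos(b,c), inpos(b,e), inpos(e,b), inpos(e,e), on(e)}
2. tag(c,c)  →  {clear(b,b), inpos(b,c), inpos(b,e), inpos(c,c), inpos(e,b), inpos(e,e), on(c), on(e)}
3. step(b,e)  →  {clear(b,b), clear(e,b), inpos(b,c), inpos(b,e), inpos(c,c), inpos(e,b), on(c)}
optimal plan length = 3; 3 > 1

No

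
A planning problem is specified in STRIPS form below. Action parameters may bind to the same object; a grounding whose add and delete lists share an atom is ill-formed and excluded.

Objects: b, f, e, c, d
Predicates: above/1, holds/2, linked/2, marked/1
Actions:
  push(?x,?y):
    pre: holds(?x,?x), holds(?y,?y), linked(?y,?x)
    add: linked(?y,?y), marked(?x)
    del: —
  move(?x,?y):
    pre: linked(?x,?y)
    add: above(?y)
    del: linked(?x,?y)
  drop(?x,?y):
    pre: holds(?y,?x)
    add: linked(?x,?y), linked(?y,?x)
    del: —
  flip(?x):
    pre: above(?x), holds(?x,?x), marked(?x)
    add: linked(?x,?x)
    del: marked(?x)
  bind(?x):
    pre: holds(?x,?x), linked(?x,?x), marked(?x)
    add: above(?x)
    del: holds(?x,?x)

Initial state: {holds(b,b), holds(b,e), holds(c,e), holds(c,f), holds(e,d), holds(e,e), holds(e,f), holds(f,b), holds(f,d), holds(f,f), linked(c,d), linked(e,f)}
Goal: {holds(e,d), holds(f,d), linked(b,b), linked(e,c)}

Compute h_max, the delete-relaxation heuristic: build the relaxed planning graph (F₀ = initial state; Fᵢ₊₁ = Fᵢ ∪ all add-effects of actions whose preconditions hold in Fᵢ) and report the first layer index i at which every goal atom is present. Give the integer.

1

F0 = init (12 atoms)
F1 = F0 ∪ {above(d), above(f), linked(b,b), linked(b,e), linked(b,f), linked(c,e), linked(c,f), linked(d,e), linked(d,f), linked(e,b), linked(e,c), linked(e,d), linked(e,e), linked(f,b), linked(f,c), linked(f,d), linked(f,e), linked(f,f), marked(f)}  (31 atoms)
goal ⊆ F1  ⇒  h_max = 1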